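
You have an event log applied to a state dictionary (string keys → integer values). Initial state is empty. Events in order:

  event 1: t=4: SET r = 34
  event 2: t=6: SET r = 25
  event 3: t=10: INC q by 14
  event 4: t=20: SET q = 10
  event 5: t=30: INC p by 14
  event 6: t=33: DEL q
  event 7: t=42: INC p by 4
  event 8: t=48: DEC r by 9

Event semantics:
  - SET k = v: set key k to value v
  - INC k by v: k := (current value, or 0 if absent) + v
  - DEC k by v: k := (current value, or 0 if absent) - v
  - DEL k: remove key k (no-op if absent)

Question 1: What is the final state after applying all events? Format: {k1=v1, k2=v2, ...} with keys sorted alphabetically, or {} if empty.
Answer: {p=18, r=16}

Derivation:
  after event 1 (t=4: SET r = 34): {r=34}
  after event 2 (t=6: SET r = 25): {r=25}
  after event 3 (t=10: INC q by 14): {q=14, r=25}
  after event 4 (t=20: SET q = 10): {q=10, r=25}
  after event 5 (t=30: INC p by 14): {p=14, q=10, r=25}
  after event 6 (t=33: DEL q): {p=14, r=25}
  after event 7 (t=42: INC p by 4): {p=18, r=25}
  after event 8 (t=48: DEC r by 9): {p=18, r=16}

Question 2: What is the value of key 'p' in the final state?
Answer: 18

Derivation:
Track key 'p' through all 8 events:
  event 1 (t=4: SET r = 34): p unchanged
  event 2 (t=6: SET r = 25): p unchanged
  event 3 (t=10: INC q by 14): p unchanged
  event 4 (t=20: SET q = 10): p unchanged
  event 5 (t=30: INC p by 14): p (absent) -> 14
  event 6 (t=33: DEL q): p unchanged
  event 7 (t=42: INC p by 4): p 14 -> 18
  event 8 (t=48: DEC r by 9): p unchanged
Final: p = 18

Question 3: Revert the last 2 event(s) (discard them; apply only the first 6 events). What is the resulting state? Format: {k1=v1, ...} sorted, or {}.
Answer: {p=14, r=25}

Derivation:
Keep first 6 events (discard last 2):
  after event 1 (t=4: SET r = 34): {r=34}
  after event 2 (t=6: SET r = 25): {r=25}
  after event 3 (t=10: INC q by 14): {q=14, r=25}
  after event 4 (t=20: SET q = 10): {q=10, r=25}
  after event 5 (t=30: INC p by 14): {p=14, q=10, r=25}
  after event 6 (t=33: DEL q): {p=14, r=25}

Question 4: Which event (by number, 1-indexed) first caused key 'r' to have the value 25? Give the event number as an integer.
Answer: 2

Derivation:
Looking for first event where r becomes 25:
  event 1: r = 34
  event 2: r 34 -> 25  <-- first match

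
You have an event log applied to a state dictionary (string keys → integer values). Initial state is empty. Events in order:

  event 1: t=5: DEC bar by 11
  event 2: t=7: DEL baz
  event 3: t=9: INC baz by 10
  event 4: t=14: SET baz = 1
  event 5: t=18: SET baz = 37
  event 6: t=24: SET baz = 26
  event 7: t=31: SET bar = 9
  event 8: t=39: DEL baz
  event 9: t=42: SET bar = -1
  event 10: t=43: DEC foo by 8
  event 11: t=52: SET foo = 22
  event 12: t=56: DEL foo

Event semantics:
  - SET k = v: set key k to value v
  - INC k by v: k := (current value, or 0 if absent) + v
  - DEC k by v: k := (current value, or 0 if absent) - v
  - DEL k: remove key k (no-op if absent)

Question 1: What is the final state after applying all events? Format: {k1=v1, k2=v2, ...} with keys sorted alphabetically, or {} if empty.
Answer: {bar=-1}

Derivation:
  after event 1 (t=5: DEC bar by 11): {bar=-11}
  after event 2 (t=7: DEL baz): {bar=-11}
  after event 3 (t=9: INC baz by 10): {bar=-11, baz=10}
  after event 4 (t=14: SET baz = 1): {bar=-11, baz=1}
  after event 5 (t=18: SET baz = 37): {bar=-11, baz=37}
  after event 6 (t=24: SET baz = 26): {bar=-11, baz=26}
  after event 7 (t=31: SET bar = 9): {bar=9, baz=26}
  after event 8 (t=39: DEL baz): {bar=9}
  after event 9 (t=42: SET bar = -1): {bar=-1}
  after event 10 (t=43: DEC foo by 8): {bar=-1, foo=-8}
  after event 11 (t=52: SET foo = 22): {bar=-1, foo=22}
  after event 12 (t=56: DEL foo): {bar=-1}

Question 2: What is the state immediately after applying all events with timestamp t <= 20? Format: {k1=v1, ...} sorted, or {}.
Answer: {bar=-11, baz=37}

Derivation:
Apply events with t <= 20 (5 events):
  after event 1 (t=5: DEC bar by 11): {bar=-11}
  after event 2 (t=7: DEL baz): {bar=-11}
  after event 3 (t=9: INC baz by 10): {bar=-11, baz=10}
  after event 4 (t=14: SET baz = 1): {bar=-11, baz=1}
  after event 5 (t=18: SET baz = 37): {bar=-11, baz=37}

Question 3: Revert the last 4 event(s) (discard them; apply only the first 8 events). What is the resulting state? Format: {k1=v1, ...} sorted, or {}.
Answer: {bar=9}

Derivation:
Keep first 8 events (discard last 4):
  after event 1 (t=5: DEC bar by 11): {bar=-11}
  after event 2 (t=7: DEL baz): {bar=-11}
  after event 3 (t=9: INC baz by 10): {bar=-11, baz=10}
  after event 4 (t=14: SET baz = 1): {bar=-11, baz=1}
  after event 5 (t=18: SET baz = 37): {bar=-11, baz=37}
  after event 6 (t=24: SET baz = 26): {bar=-11, baz=26}
  after event 7 (t=31: SET bar = 9): {bar=9, baz=26}
  after event 8 (t=39: DEL baz): {bar=9}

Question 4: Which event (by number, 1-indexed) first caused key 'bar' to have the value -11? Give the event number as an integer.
Answer: 1

Derivation:
Looking for first event where bar becomes -11:
  event 1: bar (absent) -> -11  <-- first match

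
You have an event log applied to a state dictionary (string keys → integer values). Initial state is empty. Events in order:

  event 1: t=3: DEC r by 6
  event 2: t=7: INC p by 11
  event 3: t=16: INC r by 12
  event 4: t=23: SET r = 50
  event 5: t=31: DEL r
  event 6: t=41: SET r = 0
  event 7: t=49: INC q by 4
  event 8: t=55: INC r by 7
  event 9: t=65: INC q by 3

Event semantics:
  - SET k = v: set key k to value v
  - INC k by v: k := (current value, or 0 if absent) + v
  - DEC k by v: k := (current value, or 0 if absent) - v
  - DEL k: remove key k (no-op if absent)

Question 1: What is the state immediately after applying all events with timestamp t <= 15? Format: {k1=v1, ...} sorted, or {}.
Apply events with t <= 15 (2 events):
  after event 1 (t=3: DEC r by 6): {r=-6}
  after event 2 (t=7: INC p by 11): {p=11, r=-6}

Answer: {p=11, r=-6}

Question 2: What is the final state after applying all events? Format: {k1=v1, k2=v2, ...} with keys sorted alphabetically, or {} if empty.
  after event 1 (t=3: DEC r by 6): {r=-6}
  after event 2 (t=7: INC p by 11): {p=11, r=-6}
  after event 3 (t=16: INC r by 12): {p=11, r=6}
  after event 4 (t=23: SET r = 50): {p=11, r=50}
  after event 5 (t=31: DEL r): {p=11}
  after event 6 (t=41: SET r = 0): {p=11, r=0}
  after event 7 (t=49: INC q by 4): {p=11, q=4, r=0}
  after event 8 (t=55: INC r by 7): {p=11, q=4, r=7}
  after event 9 (t=65: INC q by 3): {p=11, q=7, r=7}

Answer: {p=11, q=7, r=7}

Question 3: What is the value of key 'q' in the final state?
Answer: 7

Derivation:
Track key 'q' through all 9 events:
  event 1 (t=3: DEC r by 6): q unchanged
  event 2 (t=7: INC p by 11): q unchanged
  event 3 (t=16: INC r by 12): q unchanged
  event 4 (t=23: SET r = 50): q unchanged
  event 5 (t=31: DEL r): q unchanged
  event 6 (t=41: SET r = 0): q unchanged
  event 7 (t=49: INC q by 4): q (absent) -> 4
  event 8 (t=55: INC r by 7): q unchanged
  event 9 (t=65: INC q by 3): q 4 -> 7
Final: q = 7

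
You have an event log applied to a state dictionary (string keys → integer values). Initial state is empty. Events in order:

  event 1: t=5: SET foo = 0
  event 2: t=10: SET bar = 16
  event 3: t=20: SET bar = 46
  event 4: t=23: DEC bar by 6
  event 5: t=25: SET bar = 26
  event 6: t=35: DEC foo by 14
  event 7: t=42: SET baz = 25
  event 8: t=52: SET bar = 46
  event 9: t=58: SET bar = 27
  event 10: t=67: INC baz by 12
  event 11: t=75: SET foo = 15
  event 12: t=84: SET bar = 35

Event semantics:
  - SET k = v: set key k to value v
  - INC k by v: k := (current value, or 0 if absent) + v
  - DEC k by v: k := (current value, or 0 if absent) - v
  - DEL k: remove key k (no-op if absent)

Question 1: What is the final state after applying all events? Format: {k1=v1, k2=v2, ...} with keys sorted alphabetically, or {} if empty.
Answer: {bar=35, baz=37, foo=15}

Derivation:
  after event 1 (t=5: SET foo = 0): {foo=0}
  after event 2 (t=10: SET bar = 16): {bar=16, foo=0}
  after event 3 (t=20: SET bar = 46): {bar=46, foo=0}
  after event 4 (t=23: DEC bar by 6): {bar=40, foo=0}
  after event 5 (t=25: SET bar = 26): {bar=26, foo=0}
  after event 6 (t=35: DEC foo by 14): {bar=26, foo=-14}
  after event 7 (t=42: SET baz = 25): {bar=26, baz=25, foo=-14}
  after event 8 (t=52: SET bar = 46): {bar=46, baz=25, foo=-14}
  after event 9 (t=58: SET bar = 27): {bar=27, baz=25, foo=-14}
  after event 10 (t=67: INC baz by 12): {bar=27, baz=37, foo=-14}
  after event 11 (t=75: SET foo = 15): {bar=27, baz=37, foo=15}
  after event 12 (t=84: SET bar = 35): {bar=35, baz=37, foo=15}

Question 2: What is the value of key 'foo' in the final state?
Answer: 15

Derivation:
Track key 'foo' through all 12 events:
  event 1 (t=5: SET foo = 0): foo (absent) -> 0
  event 2 (t=10: SET bar = 16): foo unchanged
  event 3 (t=20: SET bar = 46): foo unchanged
  event 4 (t=23: DEC bar by 6): foo unchanged
  event 5 (t=25: SET bar = 26): foo unchanged
  event 6 (t=35: DEC foo by 14): foo 0 -> -14
  event 7 (t=42: SET baz = 25): foo unchanged
  event 8 (t=52: SET bar = 46): foo unchanged
  event 9 (t=58: SET bar = 27): foo unchanged
  event 10 (t=67: INC baz by 12): foo unchanged
  event 11 (t=75: SET foo = 15): foo -14 -> 15
  event 12 (t=84: SET bar = 35): foo unchanged
Final: foo = 15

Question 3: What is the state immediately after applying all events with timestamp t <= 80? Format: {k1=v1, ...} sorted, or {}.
Answer: {bar=27, baz=37, foo=15}

Derivation:
Apply events with t <= 80 (11 events):
  after event 1 (t=5: SET foo = 0): {foo=0}
  after event 2 (t=10: SET bar = 16): {bar=16, foo=0}
  after event 3 (t=20: SET bar = 46): {bar=46, foo=0}
  after event 4 (t=23: DEC bar by 6): {bar=40, foo=0}
  after event 5 (t=25: SET bar = 26): {bar=26, foo=0}
  after event 6 (t=35: DEC foo by 14): {bar=26, foo=-14}
  after event 7 (t=42: SET baz = 25): {bar=26, baz=25, foo=-14}
  after event 8 (t=52: SET bar = 46): {bar=46, baz=25, foo=-14}
  after event 9 (t=58: SET bar = 27): {bar=27, baz=25, foo=-14}
  after event 10 (t=67: INC baz by 12): {bar=27, baz=37, foo=-14}
  after event 11 (t=75: SET foo = 15): {bar=27, baz=37, foo=15}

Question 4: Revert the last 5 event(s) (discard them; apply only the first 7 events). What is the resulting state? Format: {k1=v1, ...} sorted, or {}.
Keep first 7 events (discard last 5):
  after event 1 (t=5: SET foo = 0): {foo=0}
  after event 2 (t=10: SET bar = 16): {bar=16, foo=0}
  after event 3 (t=20: SET bar = 46): {bar=46, foo=0}
  after event 4 (t=23: DEC bar by 6): {bar=40, foo=0}
  after event 5 (t=25: SET bar = 26): {bar=26, foo=0}
  after event 6 (t=35: DEC foo by 14): {bar=26, foo=-14}
  after event 7 (t=42: SET baz = 25): {bar=26, baz=25, foo=-14}

Answer: {bar=26, baz=25, foo=-14}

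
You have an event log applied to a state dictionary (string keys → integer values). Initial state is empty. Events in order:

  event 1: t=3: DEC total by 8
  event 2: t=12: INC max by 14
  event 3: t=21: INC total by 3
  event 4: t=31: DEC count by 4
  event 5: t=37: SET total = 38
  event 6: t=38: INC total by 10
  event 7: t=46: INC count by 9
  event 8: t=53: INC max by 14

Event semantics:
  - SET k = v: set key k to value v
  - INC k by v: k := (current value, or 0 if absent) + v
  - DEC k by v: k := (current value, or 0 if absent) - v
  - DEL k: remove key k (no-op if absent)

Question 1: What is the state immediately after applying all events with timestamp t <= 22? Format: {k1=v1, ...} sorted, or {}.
Answer: {max=14, total=-5}

Derivation:
Apply events with t <= 22 (3 events):
  after event 1 (t=3: DEC total by 8): {total=-8}
  after event 2 (t=12: INC max by 14): {max=14, total=-8}
  after event 3 (t=21: INC total by 3): {max=14, total=-5}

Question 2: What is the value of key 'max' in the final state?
Track key 'max' through all 8 events:
  event 1 (t=3: DEC total by 8): max unchanged
  event 2 (t=12: INC max by 14): max (absent) -> 14
  event 3 (t=21: INC total by 3): max unchanged
  event 4 (t=31: DEC count by 4): max unchanged
  event 5 (t=37: SET total = 38): max unchanged
  event 6 (t=38: INC total by 10): max unchanged
  event 7 (t=46: INC count by 9): max unchanged
  event 8 (t=53: INC max by 14): max 14 -> 28
Final: max = 28

Answer: 28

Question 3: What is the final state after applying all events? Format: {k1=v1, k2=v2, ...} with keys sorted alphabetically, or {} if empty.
  after event 1 (t=3: DEC total by 8): {total=-8}
  after event 2 (t=12: INC max by 14): {max=14, total=-8}
  after event 3 (t=21: INC total by 3): {max=14, total=-5}
  after event 4 (t=31: DEC count by 4): {count=-4, max=14, total=-5}
  after event 5 (t=37: SET total = 38): {count=-4, max=14, total=38}
  after event 6 (t=38: INC total by 10): {count=-4, max=14, total=48}
  after event 7 (t=46: INC count by 9): {count=5, max=14, total=48}
  after event 8 (t=53: INC max by 14): {count=5, max=28, total=48}

Answer: {count=5, max=28, total=48}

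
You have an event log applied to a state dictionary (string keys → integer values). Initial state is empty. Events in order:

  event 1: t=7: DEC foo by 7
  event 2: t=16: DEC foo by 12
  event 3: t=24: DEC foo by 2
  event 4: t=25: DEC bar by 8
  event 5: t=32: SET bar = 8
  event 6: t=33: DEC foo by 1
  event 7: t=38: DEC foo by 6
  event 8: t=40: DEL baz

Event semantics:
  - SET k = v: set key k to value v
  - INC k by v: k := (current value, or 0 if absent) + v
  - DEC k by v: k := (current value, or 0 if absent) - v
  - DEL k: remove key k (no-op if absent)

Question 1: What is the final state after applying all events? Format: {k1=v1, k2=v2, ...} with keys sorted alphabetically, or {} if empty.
Answer: {bar=8, foo=-28}

Derivation:
  after event 1 (t=7: DEC foo by 7): {foo=-7}
  after event 2 (t=16: DEC foo by 12): {foo=-19}
  after event 3 (t=24: DEC foo by 2): {foo=-21}
  after event 4 (t=25: DEC bar by 8): {bar=-8, foo=-21}
  after event 5 (t=32: SET bar = 8): {bar=8, foo=-21}
  after event 6 (t=33: DEC foo by 1): {bar=8, foo=-22}
  after event 7 (t=38: DEC foo by 6): {bar=8, foo=-28}
  after event 8 (t=40: DEL baz): {bar=8, foo=-28}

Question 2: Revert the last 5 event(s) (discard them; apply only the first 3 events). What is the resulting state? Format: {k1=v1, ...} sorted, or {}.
Keep first 3 events (discard last 5):
  after event 1 (t=7: DEC foo by 7): {foo=-7}
  after event 2 (t=16: DEC foo by 12): {foo=-19}
  after event 3 (t=24: DEC foo by 2): {foo=-21}

Answer: {foo=-21}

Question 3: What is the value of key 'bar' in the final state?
Track key 'bar' through all 8 events:
  event 1 (t=7: DEC foo by 7): bar unchanged
  event 2 (t=16: DEC foo by 12): bar unchanged
  event 3 (t=24: DEC foo by 2): bar unchanged
  event 4 (t=25: DEC bar by 8): bar (absent) -> -8
  event 5 (t=32: SET bar = 8): bar -8 -> 8
  event 6 (t=33: DEC foo by 1): bar unchanged
  event 7 (t=38: DEC foo by 6): bar unchanged
  event 8 (t=40: DEL baz): bar unchanged
Final: bar = 8

Answer: 8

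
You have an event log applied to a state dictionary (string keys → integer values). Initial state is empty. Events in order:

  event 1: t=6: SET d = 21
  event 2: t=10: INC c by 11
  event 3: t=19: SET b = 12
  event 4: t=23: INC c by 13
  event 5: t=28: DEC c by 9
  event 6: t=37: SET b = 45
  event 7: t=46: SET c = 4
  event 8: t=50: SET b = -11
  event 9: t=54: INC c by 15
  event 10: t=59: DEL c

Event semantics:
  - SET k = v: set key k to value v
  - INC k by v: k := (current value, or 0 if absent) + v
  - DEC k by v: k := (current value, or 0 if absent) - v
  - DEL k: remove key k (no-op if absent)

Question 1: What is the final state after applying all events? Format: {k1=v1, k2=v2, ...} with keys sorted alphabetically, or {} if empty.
  after event 1 (t=6: SET d = 21): {d=21}
  after event 2 (t=10: INC c by 11): {c=11, d=21}
  after event 3 (t=19: SET b = 12): {b=12, c=11, d=21}
  after event 4 (t=23: INC c by 13): {b=12, c=24, d=21}
  after event 5 (t=28: DEC c by 9): {b=12, c=15, d=21}
  after event 6 (t=37: SET b = 45): {b=45, c=15, d=21}
  after event 7 (t=46: SET c = 4): {b=45, c=4, d=21}
  after event 8 (t=50: SET b = -11): {b=-11, c=4, d=21}
  after event 9 (t=54: INC c by 15): {b=-11, c=19, d=21}
  after event 10 (t=59: DEL c): {b=-11, d=21}

Answer: {b=-11, d=21}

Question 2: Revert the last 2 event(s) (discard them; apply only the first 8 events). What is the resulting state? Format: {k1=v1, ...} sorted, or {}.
Answer: {b=-11, c=4, d=21}

Derivation:
Keep first 8 events (discard last 2):
  after event 1 (t=6: SET d = 21): {d=21}
  after event 2 (t=10: INC c by 11): {c=11, d=21}
  after event 3 (t=19: SET b = 12): {b=12, c=11, d=21}
  after event 4 (t=23: INC c by 13): {b=12, c=24, d=21}
  after event 5 (t=28: DEC c by 9): {b=12, c=15, d=21}
  after event 6 (t=37: SET b = 45): {b=45, c=15, d=21}
  after event 7 (t=46: SET c = 4): {b=45, c=4, d=21}
  after event 8 (t=50: SET b = -11): {b=-11, c=4, d=21}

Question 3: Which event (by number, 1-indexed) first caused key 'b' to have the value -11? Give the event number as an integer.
Answer: 8

Derivation:
Looking for first event where b becomes -11:
  event 3: b = 12
  event 4: b = 12
  event 5: b = 12
  event 6: b = 45
  event 7: b = 45
  event 8: b 45 -> -11  <-- first match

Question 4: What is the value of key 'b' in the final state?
Track key 'b' through all 10 events:
  event 1 (t=6: SET d = 21): b unchanged
  event 2 (t=10: INC c by 11): b unchanged
  event 3 (t=19: SET b = 12): b (absent) -> 12
  event 4 (t=23: INC c by 13): b unchanged
  event 5 (t=28: DEC c by 9): b unchanged
  event 6 (t=37: SET b = 45): b 12 -> 45
  event 7 (t=46: SET c = 4): b unchanged
  event 8 (t=50: SET b = -11): b 45 -> -11
  event 9 (t=54: INC c by 15): b unchanged
  event 10 (t=59: DEL c): b unchanged
Final: b = -11

Answer: -11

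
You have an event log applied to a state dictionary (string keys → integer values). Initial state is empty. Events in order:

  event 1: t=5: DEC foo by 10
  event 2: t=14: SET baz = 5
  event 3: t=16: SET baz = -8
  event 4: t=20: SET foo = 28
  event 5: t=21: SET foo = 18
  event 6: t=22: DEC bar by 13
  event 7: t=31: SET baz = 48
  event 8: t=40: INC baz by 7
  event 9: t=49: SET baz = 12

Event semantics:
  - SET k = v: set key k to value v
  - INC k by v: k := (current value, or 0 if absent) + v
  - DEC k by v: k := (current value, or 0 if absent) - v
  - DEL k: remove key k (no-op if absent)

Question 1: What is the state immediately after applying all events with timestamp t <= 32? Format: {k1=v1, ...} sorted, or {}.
Answer: {bar=-13, baz=48, foo=18}

Derivation:
Apply events with t <= 32 (7 events):
  after event 1 (t=5: DEC foo by 10): {foo=-10}
  after event 2 (t=14: SET baz = 5): {baz=5, foo=-10}
  after event 3 (t=16: SET baz = -8): {baz=-8, foo=-10}
  after event 4 (t=20: SET foo = 28): {baz=-8, foo=28}
  after event 5 (t=21: SET foo = 18): {baz=-8, foo=18}
  after event 6 (t=22: DEC bar by 13): {bar=-13, baz=-8, foo=18}
  after event 7 (t=31: SET baz = 48): {bar=-13, baz=48, foo=18}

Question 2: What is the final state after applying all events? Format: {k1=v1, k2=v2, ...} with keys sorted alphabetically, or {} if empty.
  after event 1 (t=5: DEC foo by 10): {foo=-10}
  after event 2 (t=14: SET baz = 5): {baz=5, foo=-10}
  after event 3 (t=16: SET baz = -8): {baz=-8, foo=-10}
  after event 4 (t=20: SET foo = 28): {baz=-8, foo=28}
  after event 5 (t=21: SET foo = 18): {baz=-8, foo=18}
  after event 6 (t=22: DEC bar by 13): {bar=-13, baz=-8, foo=18}
  after event 7 (t=31: SET baz = 48): {bar=-13, baz=48, foo=18}
  after event 8 (t=40: INC baz by 7): {bar=-13, baz=55, foo=18}
  after event 9 (t=49: SET baz = 12): {bar=-13, baz=12, foo=18}

Answer: {bar=-13, baz=12, foo=18}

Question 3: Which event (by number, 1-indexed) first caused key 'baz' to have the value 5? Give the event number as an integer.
Answer: 2

Derivation:
Looking for first event where baz becomes 5:
  event 2: baz (absent) -> 5  <-- first match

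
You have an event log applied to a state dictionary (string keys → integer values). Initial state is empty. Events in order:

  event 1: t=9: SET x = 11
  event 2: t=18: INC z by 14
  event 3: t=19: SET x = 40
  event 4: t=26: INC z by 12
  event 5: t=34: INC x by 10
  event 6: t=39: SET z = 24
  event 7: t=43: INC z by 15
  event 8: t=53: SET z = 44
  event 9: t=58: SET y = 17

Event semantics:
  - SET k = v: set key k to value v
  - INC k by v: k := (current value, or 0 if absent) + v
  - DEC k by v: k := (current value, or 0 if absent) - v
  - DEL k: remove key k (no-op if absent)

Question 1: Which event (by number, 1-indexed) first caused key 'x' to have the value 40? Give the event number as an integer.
Looking for first event where x becomes 40:
  event 1: x = 11
  event 2: x = 11
  event 3: x 11 -> 40  <-- first match

Answer: 3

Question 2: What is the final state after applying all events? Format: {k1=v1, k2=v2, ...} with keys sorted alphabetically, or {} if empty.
Answer: {x=50, y=17, z=44}

Derivation:
  after event 1 (t=9: SET x = 11): {x=11}
  after event 2 (t=18: INC z by 14): {x=11, z=14}
  after event 3 (t=19: SET x = 40): {x=40, z=14}
  after event 4 (t=26: INC z by 12): {x=40, z=26}
  after event 5 (t=34: INC x by 10): {x=50, z=26}
  after event 6 (t=39: SET z = 24): {x=50, z=24}
  after event 7 (t=43: INC z by 15): {x=50, z=39}
  after event 8 (t=53: SET z = 44): {x=50, z=44}
  after event 9 (t=58: SET y = 17): {x=50, y=17, z=44}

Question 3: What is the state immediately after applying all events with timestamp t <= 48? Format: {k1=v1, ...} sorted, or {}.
Apply events with t <= 48 (7 events):
  after event 1 (t=9: SET x = 11): {x=11}
  after event 2 (t=18: INC z by 14): {x=11, z=14}
  after event 3 (t=19: SET x = 40): {x=40, z=14}
  after event 4 (t=26: INC z by 12): {x=40, z=26}
  after event 5 (t=34: INC x by 10): {x=50, z=26}
  after event 6 (t=39: SET z = 24): {x=50, z=24}
  after event 7 (t=43: INC z by 15): {x=50, z=39}

Answer: {x=50, z=39}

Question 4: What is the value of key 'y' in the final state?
Track key 'y' through all 9 events:
  event 1 (t=9: SET x = 11): y unchanged
  event 2 (t=18: INC z by 14): y unchanged
  event 3 (t=19: SET x = 40): y unchanged
  event 4 (t=26: INC z by 12): y unchanged
  event 5 (t=34: INC x by 10): y unchanged
  event 6 (t=39: SET z = 24): y unchanged
  event 7 (t=43: INC z by 15): y unchanged
  event 8 (t=53: SET z = 44): y unchanged
  event 9 (t=58: SET y = 17): y (absent) -> 17
Final: y = 17

Answer: 17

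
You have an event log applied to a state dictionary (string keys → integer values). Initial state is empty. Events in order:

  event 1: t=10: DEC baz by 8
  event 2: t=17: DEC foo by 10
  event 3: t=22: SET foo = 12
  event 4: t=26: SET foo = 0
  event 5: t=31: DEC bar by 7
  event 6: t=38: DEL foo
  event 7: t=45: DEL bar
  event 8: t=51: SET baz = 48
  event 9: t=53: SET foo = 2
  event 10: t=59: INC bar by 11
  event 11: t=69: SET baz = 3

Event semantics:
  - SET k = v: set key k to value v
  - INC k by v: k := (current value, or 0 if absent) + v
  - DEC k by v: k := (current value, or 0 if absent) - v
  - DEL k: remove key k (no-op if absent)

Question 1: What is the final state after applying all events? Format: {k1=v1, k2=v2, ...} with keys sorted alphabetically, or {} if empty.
  after event 1 (t=10: DEC baz by 8): {baz=-8}
  after event 2 (t=17: DEC foo by 10): {baz=-8, foo=-10}
  after event 3 (t=22: SET foo = 12): {baz=-8, foo=12}
  after event 4 (t=26: SET foo = 0): {baz=-8, foo=0}
  after event 5 (t=31: DEC bar by 7): {bar=-7, baz=-8, foo=0}
  after event 6 (t=38: DEL foo): {bar=-7, baz=-8}
  after event 7 (t=45: DEL bar): {baz=-8}
  after event 8 (t=51: SET baz = 48): {baz=48}
  after event 9 (t=53: SET foo = 2): {baz=48, foo=2}
  after event 10 (t=59: INC bar by 11): {bar=11, baz=48, foo=2}
  after event 11 (t=69: SET baz = 3): {bar=11, baz=3, foo=2}

Answer: {bar=11, baz=3, foo=2}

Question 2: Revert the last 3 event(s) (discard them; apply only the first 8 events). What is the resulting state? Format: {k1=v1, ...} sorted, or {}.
Keep first 8 events (discard last 3):
  after event 1 (t=10: DEC baz by 8): {baz=-8}
  after event 2 (t=17: DEC foo by 10): {baz=-8, foo=-10}
  after event 3 (t=22: SET foo = 12): {baz=-8, foo=12}
  after event 4 (t=26: SET foo = 0): {baz=-8, foo=0}
  after event 5 (t=31: DEC bar by 7): {bar=-7, baz=-8, foo=0}
  after event 6 (t=38: DEL foo): {bar=-7, baz=-8}
  after event 7 (t=45: DEL bar): {baz=-8}
  after event 8 (t=51: SET baz = 48): {baz=48}

Answer: {baz=48}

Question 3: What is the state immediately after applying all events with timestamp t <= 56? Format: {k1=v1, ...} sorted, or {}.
Apply events with t <= 56 (9 events):
  after event 1 (t=10: DEC baz by 8): {baz=-8}
  after event 2 (t=17: DEC foo by 10): {baz=-8, foo=-10}
  after event 3 (t=22: SET foo = 12): {baz=-8, foo=12}
  after event 4 (t=26: SET foo = 0): {baz=-8, foo=0}
  after event 5 (t=31: DEC bar by 7): {bar=-7, baz=-8, foo=0}
  after event 6 (t=38: DEL foo): {bar=-7, baz=-8}
  after event 7 (t=45: DEL bar): {baz=-8}
  after event 8 (t=51: SET baz = 48): {baz=48}
  after event 9 (t=53: SET foo = 2): {baz=48, foo=2}

Answer: {baz=48, foo=2}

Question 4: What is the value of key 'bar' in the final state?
Track key 'bar' through all 11 events:
  event 1 (t=10: DEC baz by 8): bar unchanged
  event 2 (t=17: DEC foo by 10): bar unchanged
  event 3 (t=22: SET foo = 12): bar unchanged
  event 4 (t=26: SET foo = 0): bar unchanged
  event 5 (t=31: DEC bar by 7): bar (absent) -> -7
  event 6 (t=38: DEL foo): bar unchanged
  event 7 (t=45: DEL bar): bar -7 -> (absent)
  event 8 (t=51: SET baz = 48): bar unchanged
  event 9 (t=53: SET foo = 2): bar unchanged
  event 10 (t=59: INC bar by 11): bar (absent) -> 11
  event 11 (t=69: SET baz = 3): bar unchanged
Final: bar = 11

Answer: 11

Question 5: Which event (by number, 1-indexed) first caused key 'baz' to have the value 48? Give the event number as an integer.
Looking for first event where baz becomes 48:
  event 1: baz = -8
  event 2: baz = -8
  event 3: baz = -8
  event 4: baz = -8
  event 5: baz = -8
  event 6: baz = -8
  event 7: baz = -8
  event 8: baz -8 -> 48  <-- first match

Answer: 8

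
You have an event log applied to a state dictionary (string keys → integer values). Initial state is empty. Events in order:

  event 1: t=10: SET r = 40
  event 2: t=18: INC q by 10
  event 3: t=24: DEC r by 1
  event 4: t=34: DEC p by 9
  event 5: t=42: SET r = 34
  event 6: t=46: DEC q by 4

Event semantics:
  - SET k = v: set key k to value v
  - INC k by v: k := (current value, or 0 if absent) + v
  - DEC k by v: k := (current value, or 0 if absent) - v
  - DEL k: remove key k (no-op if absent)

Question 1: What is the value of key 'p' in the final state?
Track key 'p' through all 6 events:
  event 1 (t=10: SET r = 40): p unchanged
  event 2 (t=18: INC q by 10): p unchanged
  event 3 (t=24: DEC r by 1): p unchanged
  event 4 (t=34: DEC p by 9): p (absent) -> -9
  event 5 (t=42: SET r = 34): p unchanged
  event 6 (t=46: DEC q by 4): p unchanged
Final: p = -9

Answer: -9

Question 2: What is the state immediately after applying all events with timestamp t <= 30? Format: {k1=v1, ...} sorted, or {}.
Apply events with t <= 30 (3 events):
  after event 1 (t=10: SET r = 40): {r=40}
  after event 2 (t=18: INC q by 10): {q=10, r=40}
  after event 3 (t=24: DEC r by 1): {q=10, r=39}

Answer: {q=10, r=39}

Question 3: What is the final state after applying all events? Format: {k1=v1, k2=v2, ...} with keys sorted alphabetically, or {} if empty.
Answer: {p=-9, q=6, r=34}

Derivation:
  after event 1 (t=10: SET r = 40): {r=40}
  after event 2 (t=18: INC q by 10): {q=10, r=40}
  after event 3 (t=24: DEC r by 1): {q=10, r=39}
  after event 4 (t=34: DEC p by 9): {p=-9, q=10, r=39}
  after event 5 (t=42: SET r = 34): {p=-9, q=10, r=34}
  after event 6 (t=46: DEC q by 4): {p=-9, q=6, r=34}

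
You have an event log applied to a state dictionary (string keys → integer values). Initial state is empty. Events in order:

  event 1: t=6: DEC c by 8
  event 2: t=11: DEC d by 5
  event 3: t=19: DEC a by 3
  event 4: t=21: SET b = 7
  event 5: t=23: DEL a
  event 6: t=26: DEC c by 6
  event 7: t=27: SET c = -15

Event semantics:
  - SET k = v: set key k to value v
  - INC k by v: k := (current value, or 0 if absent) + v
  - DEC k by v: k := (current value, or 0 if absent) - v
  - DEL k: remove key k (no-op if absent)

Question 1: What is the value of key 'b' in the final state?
Track key 'b' through all 7 events:
  event 1 (t=6: DEC c by 8): b unchanged
  event 2 (t=11: DEC d by 5): b unchanged
  event 3 (t=19: DEC a by 3): b unchanged
  event 4 (t=21: SET b = 7): b (absent) -> 7
  event 5 (t=23: DEL a): b unchanged
  event 6 (t=26: DEC c by 6): b unchanged
  event 7 (t=27: SET c = -15): b unchanged
Final: b = 7

Answer: 7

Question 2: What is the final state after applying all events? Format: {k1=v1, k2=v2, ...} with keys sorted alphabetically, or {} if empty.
  after event 1 (t=6: DEC c by 8): {c=-8}
  after event 2 (t=11: DEC d by 5): {c=-8, d=-5}
  after event 3 (t=19: DEC a by 3): {a=-3, c=-8, d=-5}
  after event 4 (t=21: SET b = 7): {a=-3, b=7, c=-8, d=-5}
  after event 5 (t=23: DEL a): {b=7, c=-8, d=-5}
  after event 6 (t=26: DEC c by 6): {b=7, c=-14, d=-5}
  after event 7 (t=27: SET c = -15): {b=7, c=-15, d=-5}

Answer: {b=7, c=-15, d=-5}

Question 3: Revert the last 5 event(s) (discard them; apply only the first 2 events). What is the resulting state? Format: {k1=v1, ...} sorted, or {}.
Answer: {c=-8, d=-5}

Derivation:
Keep first 2 events (discard last 5):
  after event 1 (t=6: DEC c by 8): {c=-8}
  after event 2 (t=11: DEC d by 5): {c=-8, d=-5}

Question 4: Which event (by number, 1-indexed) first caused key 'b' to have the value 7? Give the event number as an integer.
Looking for first event where b becomes 7:
  event 4: b (absent) -> 7  <-- first match

Answer: 4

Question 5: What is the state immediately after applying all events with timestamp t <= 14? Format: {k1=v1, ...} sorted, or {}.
Answer: {c=-8, d=-5}

Derivation:
Apply events with t <= 14 (2 events):
  after event 1 (t=6: DEC c by 8): {c=-8}
  after event 2 (t=11: DEC d by 5): {c=-8, d=-5}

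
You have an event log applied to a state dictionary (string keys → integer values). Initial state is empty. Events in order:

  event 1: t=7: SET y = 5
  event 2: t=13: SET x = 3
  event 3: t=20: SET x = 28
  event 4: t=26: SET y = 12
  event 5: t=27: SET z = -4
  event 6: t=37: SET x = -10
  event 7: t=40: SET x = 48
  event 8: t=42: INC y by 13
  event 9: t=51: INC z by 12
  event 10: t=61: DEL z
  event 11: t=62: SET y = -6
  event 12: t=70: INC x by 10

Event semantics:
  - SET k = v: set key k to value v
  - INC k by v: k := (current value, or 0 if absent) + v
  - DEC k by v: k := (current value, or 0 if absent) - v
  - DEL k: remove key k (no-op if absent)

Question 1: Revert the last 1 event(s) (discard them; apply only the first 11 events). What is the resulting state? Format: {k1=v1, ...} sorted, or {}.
Keep first 11 events (discard last 1):
  after event 1 (t=7: SET y = 5): {y=5}
  after event 2 (t=13: SET x = 3): {x=3, y=5}
  after event 3 (t=20: SET x = 28): {x=28, y=5}
  after event 4 (t=26: SET y = 12): {x=28, y=12}
  after event 5 (t=27: SET z = -4): {x=28, y=12, z=-4}
  after event 6 (t=37: SET x = -10): {x=-10, y=12, z=-4}
  after event 7 (t=40: SET x = 48): {x=48, y=12, z=-4}
  after event 8 (t=42: INC y by 13): {x=48, y=25, z=-4}
  after event 9 (t=51: INC z by 12): {x=48, y=25, z=8}
  after event 10 (t=61: DEL z): {x=48, y=25}
  after event 11 (t=62: SET y = -6): {x=48, y=-6}

Answer: {x=48, y=-6}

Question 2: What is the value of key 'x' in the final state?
Track key 'x' through all 12 events:
  event 1 (t=7: SET y = 5): x unchanged
  event 2 (t=13: SET x = 3): x (absent) -> 3
  event 3 (t=20: SET x = 28): x 3 -> 28
  event 4 (t=26: SET y = 12): x unchanged
  event 5 (t=27: SET z = -4): x unchanged
  event 6 (t=37: SET x = -10): x 28 -> -10
  event 7 (t=40: SET x = 48): x -10 -> 48
  event 8 (t=42: INC y by 13): x unchanged
  event 9 (t=51: INC z by 12): x unchanged
  event 10 (t=61: DEL z): x unchanged
  event 11 (t=62: SET y = -6): x unchanged
  event 12 (t=70: INC x by 10): x 48 -> 58
Final: x = 58

Answer: 58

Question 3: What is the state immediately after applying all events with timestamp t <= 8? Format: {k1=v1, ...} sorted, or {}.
Answer: {y=5}

Derivation:
Apply events with t <= 8 (1 events):
  after event 1 (t=7: SET y = 5): {y=5}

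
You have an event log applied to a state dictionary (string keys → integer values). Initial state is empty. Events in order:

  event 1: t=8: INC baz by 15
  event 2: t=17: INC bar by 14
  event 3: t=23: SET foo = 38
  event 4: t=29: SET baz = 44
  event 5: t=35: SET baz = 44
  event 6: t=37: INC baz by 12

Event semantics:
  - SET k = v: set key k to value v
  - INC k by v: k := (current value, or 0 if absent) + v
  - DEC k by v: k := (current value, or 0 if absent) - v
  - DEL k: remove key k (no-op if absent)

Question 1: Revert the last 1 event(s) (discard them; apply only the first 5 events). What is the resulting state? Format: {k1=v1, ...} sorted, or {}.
Answer: {bar=14, baz=44, foo=38}

Derivation:
Keep first 5 events (discard last 1):
  after event 1 (t=8: INC baz by 15): {baz=15}
  after event 2 (t=17: INC bar by 14): {bar=14, baz=15}
  after event 3 (t=23: SET foo = 38): {bar=14, baz=15, foo=38}
  after event 4 (t=29: SET baz = 44): {bar=14, baz=44, foo=38}
  after event 5 (t=35: SET baz = 44): {bar=14, baz=44, foo=38}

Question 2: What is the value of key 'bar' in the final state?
Track key 'bar' through all 6 events:
  event 1 (t=8: INC baz by 15): bar unchanged
  event 2 (t=17: INC bar by 14): bar (absent) -> 14
  event 3 (t=23: SET foo = 38): bar unchanged
  event 4 (t=29: SET baz = 44): bar unchanged
  event 5 (t=35: SET baz = 44): bar unchanged
  event 6 (t=37: INC baz by 12): bar unchanged
Final: bar = 14

Answer: 14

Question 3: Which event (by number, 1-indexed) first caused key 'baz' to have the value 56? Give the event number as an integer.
Looking for first event where baz becomes 56:
  event 1: baz = 15
  event 2: baz = 15
  event 3: baz = 15
  event 4: baz = 44
  event 5: baz = 44
  event 6: baz 44 -> 56  <-- first match

Answer: 6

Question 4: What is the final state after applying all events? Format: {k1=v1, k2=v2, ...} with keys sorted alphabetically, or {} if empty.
Answer: {bar=14, baz=56, foo=38}

Derivation:
  after event 1 (t=8: INC baz by 15): {baz=15}
  after event 2 (t=17: INC bar by 14): {bar=14, baz=15}
  after event 3 (t=23: SET foo = 38): {bar=14, baz=15, foo=38}
  after event 4 (t=29: SET baz = 44): {bar=14, baz=44, foo=38}
  after event 5 (t=35: SET baz = 44): {bar=14, baz=44, foo=38}
  after event 6 (t=37: INC baz by 12): {bar=14, baz=56, foo=38}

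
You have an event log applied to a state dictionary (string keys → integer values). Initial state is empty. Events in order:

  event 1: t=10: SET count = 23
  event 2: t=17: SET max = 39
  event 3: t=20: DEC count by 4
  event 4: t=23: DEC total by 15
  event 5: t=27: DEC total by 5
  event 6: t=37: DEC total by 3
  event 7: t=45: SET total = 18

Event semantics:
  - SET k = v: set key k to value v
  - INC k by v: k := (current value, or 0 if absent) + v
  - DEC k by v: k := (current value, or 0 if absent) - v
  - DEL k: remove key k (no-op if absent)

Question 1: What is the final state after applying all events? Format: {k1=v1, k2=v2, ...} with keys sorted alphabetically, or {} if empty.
Answer: {count=19, max=39, total=18}

Derivation:
  after event 1 (t=10: SET count = 23): {count=23}
  after event 2 (t=17: SET max = 39): {count=23, max=39}
  after event 3 (t=20: DEC count by 4): {count=19, max=39}
  after event 4 (t=23: DEC total by 15): {count=19, max=39, total=-15}
  after event 5 (t=27: DEC total by 5): {count=19, max=39, total=-20}
  after event 6 (t=37: DEC total by 3): {count=19, max=39, total=-23}
  after event 7 (t=45: SET total = 18): {count=19, max=39, total=18}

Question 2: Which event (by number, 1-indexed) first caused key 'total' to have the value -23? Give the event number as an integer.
Answer: 6

Derivation:
Looking for first event where total becomes -23:
  event 4: total = -15
  event 5: total = -20
  event 6: total -20 -> -23  <-- first match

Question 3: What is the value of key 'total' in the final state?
Track key 'total' through all 7 events:
  event 1 (t=10: SET count = 23): total unchanged
  event 2 (t=17: SET max = 39): total unchanged
  event 3 (t=20: DEC count by 4): total unchanged
  event 4 (t=23: DEC total by 15): total (absent) -> -15
  event 5 (t=27: DEC total by 5): total -15 -> -20
  event 6 (t=37: DEC total by 3): total -20 -> -23
  event 7 (t=45: SET total = 18): total -23 -> 18
Final: total = 18

Answer: 18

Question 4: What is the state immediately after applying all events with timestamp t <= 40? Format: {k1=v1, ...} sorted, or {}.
Answer: {count=19, max=39, total=-23}

Derivation:
Apply events with t <= 40 (6 events):
  after event 1 (t=10: SET count = 23): {count=23}
  after event 2 (t=17: SET max = 39): {count=23, max=39}
  after event 3 (t=20: DEC count by 4): {count=19, max=39}
  after event 4 (t=23: DEC total by 15): {count=19, max=39, total=-15}
  after event 5 (t=27: DEC total by 5): {count=19, max=39, total=-20}
  after event 6 (t=37: DEC total by 3): {count=19, max=39, total=-23}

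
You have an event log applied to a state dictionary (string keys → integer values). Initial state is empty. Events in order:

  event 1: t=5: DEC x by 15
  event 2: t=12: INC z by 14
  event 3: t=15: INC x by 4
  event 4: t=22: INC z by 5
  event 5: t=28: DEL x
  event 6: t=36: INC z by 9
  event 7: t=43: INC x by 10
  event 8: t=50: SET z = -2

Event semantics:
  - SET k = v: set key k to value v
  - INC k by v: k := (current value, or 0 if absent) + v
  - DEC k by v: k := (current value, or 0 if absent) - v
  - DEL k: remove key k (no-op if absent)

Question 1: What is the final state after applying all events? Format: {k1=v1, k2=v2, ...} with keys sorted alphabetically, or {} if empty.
  after event 1 (t=5: DEC x by 15): {x=-15}
  after event 2 (t=12: INC z by 14): {x=-15, z=14}
  after event 3 (t=15: INC x by 4): {x=-11, z=14}
  after event 4 (t=22: INC z by 5): {x=-11, z=19}
  after event 5 (t=28: DEL x): {z=19}
  after event 6 (t=36: INC z by 9): {z=28}
  after event 7 (t=43: INC x by 10): {x=10, z=28}
  after event 8 (t=50: SET z = -2): {x=10, z=-2}

Answer: {x=10, z=-2}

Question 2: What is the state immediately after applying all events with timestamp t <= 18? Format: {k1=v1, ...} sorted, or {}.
Answer: {x=-11, z=14}

Derivation:
Apply events with t <= 18 (3 events):
  after event 1 (t=5: DEC x by 15): {x=-15}
  after event 2 (t=12: INC z by 14): {x=-15, z=14}
  after event 3 (t=15: INC x by 4): {x=-11, z=14}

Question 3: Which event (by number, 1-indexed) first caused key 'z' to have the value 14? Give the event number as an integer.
Answer: 2

Derivation:
Looking for first event where z becomes 14:
  event 2: z (absent) -> 14  <-- first match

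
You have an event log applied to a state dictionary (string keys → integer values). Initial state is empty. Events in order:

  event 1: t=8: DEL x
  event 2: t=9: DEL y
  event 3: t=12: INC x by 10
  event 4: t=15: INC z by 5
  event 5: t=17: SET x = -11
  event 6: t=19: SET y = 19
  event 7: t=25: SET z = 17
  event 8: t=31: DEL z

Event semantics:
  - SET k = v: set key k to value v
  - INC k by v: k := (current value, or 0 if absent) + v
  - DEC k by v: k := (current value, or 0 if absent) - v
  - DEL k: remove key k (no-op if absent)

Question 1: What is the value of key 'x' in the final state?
Answer: -11

Derivation:
Track key 'x' through all 8 events:
  event 1 (t=8: DEL x): x (absent) -> (absent)
  event 2 (t=9: DEL y): x unchanged
  event 3 (t=12: INC x by 10): x (absent) -> 10
  event 4 (t=15: INC z by 5): x unchanged
  event 5 (t=17: SET x = -11): x 10 -> -11
  event 6 (t=19: SET y = 19): x unchanged
  event 7 (t=25: SET z = 17): x unchanged
  event 8 (t=31: DEL z): x unchanged
Final: x = -11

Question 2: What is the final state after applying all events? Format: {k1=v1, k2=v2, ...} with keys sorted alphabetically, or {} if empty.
Answer: {x=-11, y=19}

Derivation:
  after event 1 (t=8: DEL x): {}
  after event 2 (t=9: DEL y): {}
  after event 3 (t=12: INC x by 10): {x=10}
  after event 4 (t=15: INC z by 5): {x=10, z=5}
  after event 5 (t=17: SET x = -11): {x=-11, z=5}
  after event 6 (t=19: SET y = 19): {x=-11, y=19, z=5}
  after event 7 (t=25: SET z = 17): {x=-11, y=19, z=17}
  after event 8 (t=31: DEL z): {x=-11, y=19}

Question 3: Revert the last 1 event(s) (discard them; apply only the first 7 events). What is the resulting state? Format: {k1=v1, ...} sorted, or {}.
Answer: {x=-11, y=19, z=17}

Derivation:
Keep first 7 events (discard last 1):
  after event 1 (t=8: DEL x): {}
  after event 2 (t=9: DEL y): {}
  after event 3 (t=12: INC x by 10): {x=10}
  after event 4 (t=15: INC z by 5): {x=10, z=5}
  after event 5 (t=17: SET x = -11): {x=-11, z=5}
  after event 6 (t=19: SET y = 19): {x=-11, y=19, z=5}
  after event 7 (t=25: SET z = 17): {x=-11, y=19, z=17}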